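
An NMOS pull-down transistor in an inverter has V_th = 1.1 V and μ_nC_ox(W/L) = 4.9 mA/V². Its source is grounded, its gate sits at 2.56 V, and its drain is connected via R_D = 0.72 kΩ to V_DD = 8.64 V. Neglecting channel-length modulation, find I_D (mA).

V_GS = V_G = 2.56 V, so V_ov = 2.56 − 1.1 = 1.46 V.
Assume saturation: I_D = ½ k_n V_ov² = 0.5 × 4.9 × 1.46² = 5.22 mA, giving V_DS = V_DD − I_D R_D = 8.64 − 5.22 × 0.72 = 4.88 V.
V_DS = 4.88 V ≥ V_ov = 1.46 V, confirming saturation.

I_D = 5.22 mA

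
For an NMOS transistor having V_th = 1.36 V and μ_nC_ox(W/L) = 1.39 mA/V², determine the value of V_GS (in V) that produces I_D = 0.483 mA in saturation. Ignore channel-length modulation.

In saturation I_D = ½ k_n (V_GS − V_th)², so V_GS − V_th = √(2 I_D / k_n) = √(2 × 0.483 / 1.39) = 0.834 V.
V_GS = 1.36 + 0.834 = 2.19 V.

V_GS = 2.19 V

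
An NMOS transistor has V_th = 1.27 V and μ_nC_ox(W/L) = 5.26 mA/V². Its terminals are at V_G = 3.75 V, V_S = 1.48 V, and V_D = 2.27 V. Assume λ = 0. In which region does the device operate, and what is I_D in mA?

Triode; I_D = 2.51 mA

V_GS = V_G − V_S = 3.75 − 1.48 = 2.27 V; V_DS = V_D − V_S = 2.27 − 1.48 = 0.79 V.
V_ov = V_GS − V_th = 2.27 − 1.27 = 1 V.
Since V_DS = 0.79 V < V_ov = 1 V, the device is in the triode region.
I_D = k_n [V_ov · V_DS − ½ V_DS²] = 5.26 × [1 × 0.79 − 0.5 × 0.79²] = 2.51 mA.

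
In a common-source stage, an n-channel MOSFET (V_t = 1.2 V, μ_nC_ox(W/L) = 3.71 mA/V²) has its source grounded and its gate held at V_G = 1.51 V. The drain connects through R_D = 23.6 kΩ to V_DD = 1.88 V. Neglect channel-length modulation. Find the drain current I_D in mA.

V_GS = V_G = 1.51 V, so V_ov = 1.51 − 1.2 = 0.31 V.
Assume saturation: I_D = ½ k_n V_ov² = 0.5 × 3.71 × 0.31² = 0.178 mA, giving V_DS = V_DD − I_D R_D = 1.88 − 0.178 × 23.6 = -2.33 V.
But -2.33 V < V_ov = 0.31 V, so the device is actually in triode.
In triode I_D = k_n[V_ov V_DS − ½ V_DS²] and I_D = (V_DD − V_DS)/R_D. Equating: 43.8 V_DS² − 28.14 V_DS + 1.88 = 0, giving V_DS = 0.0757 V (the root below V_ov).
I_D = (1.88 − 0.0757) / 23.6 = 0.0765 mA.

I_D = 0.0765 mA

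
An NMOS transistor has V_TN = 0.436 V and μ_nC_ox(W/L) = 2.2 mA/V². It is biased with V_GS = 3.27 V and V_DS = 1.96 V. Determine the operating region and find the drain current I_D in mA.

Triode; I_D = 7.99 mA

V_ov = V_GS − V_TN = 3.27 − 0.436 = 2.83 V.
Since V_DS = 1.96 V < V_ov = 2.83 V, the device is in the triode region.
I_D = k_n [V_ov · V_DS − ½ V_DS²] = 2.2 × [2.83 × 1.96 − 0.5 × 1.96²] = 7.99 mA.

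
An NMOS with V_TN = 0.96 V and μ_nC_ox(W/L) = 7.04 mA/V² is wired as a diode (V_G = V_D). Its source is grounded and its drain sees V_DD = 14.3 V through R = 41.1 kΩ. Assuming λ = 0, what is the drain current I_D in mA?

I_D = 0.317 mA

With gate tied to drain, V_GS = V_DS ≥ V_GS − V_TN, so the device is in saturation.
KCL at the drain: ½ k_n (V_GS − V_TN)² = (V_DD − V_GS)/R.
Let x = V_GS − 0.96. Then 145 x² + x − 13.34 = 0, giving x = 0.3 V (positive root), so V_GS = 1.26 V.
I_D = (V_DD − V_GS)/R = (14.3 − 1.26) / 41.1 = 0.317 mA.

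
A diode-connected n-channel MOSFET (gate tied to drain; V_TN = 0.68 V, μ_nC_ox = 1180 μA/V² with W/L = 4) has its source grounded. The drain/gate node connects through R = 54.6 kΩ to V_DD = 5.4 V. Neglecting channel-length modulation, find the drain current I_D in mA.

With gate tied to drain, V_GS = V_DS ≥ V_GS − V_TN, so the device is in saturation.
k_n = μ_nC_ox · (W/L) = 4.72 mA/V².
KCL at the drain: ½ k_n (V_GS − V_TN)² = (V_DD − V_GS)/R.
Let x = V_GS − 0.68. Then 129 x² + x − 4.72 = 0, giving x = 0.188 V (positive root), so V_GS = 0.868 V.
I_D = (V_DD − V_GS)/R = (5.4 − 0.868) / 54.6 = 0.083 mA.

I_D = 0.0830 mA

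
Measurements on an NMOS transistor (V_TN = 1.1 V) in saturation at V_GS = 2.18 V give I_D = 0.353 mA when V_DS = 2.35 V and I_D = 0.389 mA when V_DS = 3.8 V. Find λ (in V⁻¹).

λ = 0.0843 V⁻¹

With V_GS fixed, I_D ∝ (1 + λ V_DS) in saturation, so I_D2/I_D1 = (1 + λ V_DS2)/(1 + λ V_DS1).
0.389/0.353 = 1.102 = (1 + 3.8 λ)/(1 + 2.35 λ).
Solving: λ (I_D1 V_DS2 − I_D2 V_DS1) = I_D2 − I_D1, so λ = (0.389 − 0.353) / (0.353 × 3.8 − 0.389 × 2.35) = 0.036 / 0.427 = 0.0843 V⁻¹.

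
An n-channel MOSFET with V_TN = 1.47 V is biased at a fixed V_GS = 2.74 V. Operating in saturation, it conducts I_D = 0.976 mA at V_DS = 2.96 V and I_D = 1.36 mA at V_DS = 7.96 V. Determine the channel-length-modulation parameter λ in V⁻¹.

With V_GS fixed, I_D ∝ (1 + λ V_DS) in saturation, so I_D2/I_D1 = (1 + λ V_DS2)/(1 + λ V_DS1).
1.36/0.976 = 1.393 = (1 + 7.96 λ)/(1 + 2.96 λ).
Solving: λ (I_D1 V_DS2 − I_D2 V_DS1) = I_D2 − I_D1, so λ = (1.36 − 0.976) / (0.976 × 7.96 − 1.36 × 2.96) = 0.384 / 3.74 = 0.103 V⁻¹.

λ = 0.103 V⁻¹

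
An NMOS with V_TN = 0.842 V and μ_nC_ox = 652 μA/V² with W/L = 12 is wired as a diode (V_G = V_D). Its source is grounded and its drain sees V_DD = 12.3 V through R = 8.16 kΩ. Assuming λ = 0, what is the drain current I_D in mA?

I_D = 1.33 mA

With gate tied to drain, V_GS = V_DS ≥ V_GS − V_TN, so the device is in saturation.
k_n = μ_nC_ox · (W/L) = 7.824 mA/V².
KCL at the drain: ½ k_n (V_GS − V_TN)² = (V_DD − V_GS)/R.
Let x = V_GS − 0.842. Then 31.9 x² + x − 11.46 = 0, giving x = 0.584 V (positive root), so V_GS = 1.43 V.
I_D = (V_DD − V_GS)/R = (12.3 − 1.43) / 8.16 = 1.33 mA.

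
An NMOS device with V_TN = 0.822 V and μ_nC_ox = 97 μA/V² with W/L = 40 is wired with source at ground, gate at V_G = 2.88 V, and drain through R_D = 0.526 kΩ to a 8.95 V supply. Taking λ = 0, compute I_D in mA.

V_GS = V_G = 2.88 V, so V_ov = 2.88 − 0.822 = 2.06 V.
k_n = μ_nC_ox · (W/L) = 3.88 mA/V².
Assume saturation: I_D = ½ k_n V_ov² = 0.5 × 3.88 × 2.06² = 8.22 mA, giving V_DS = V_DD − I_D R_D = 8.95 − 8.22 × 0.526 = 4.63 V.
V_DS = 4.63 V ≥ V_ov = 2.06 V, confirming saturation.

I_D = 8.22 mA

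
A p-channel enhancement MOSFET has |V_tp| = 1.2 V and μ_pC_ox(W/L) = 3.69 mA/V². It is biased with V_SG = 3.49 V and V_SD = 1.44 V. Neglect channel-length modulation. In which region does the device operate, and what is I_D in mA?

V_ov = V_SG − |V_tp| = 3.49 − 1.2 = 2.29 V.
Since V_SD = 1.44 V < V_ov = 2.29 V, the device is in the triode region.
I_D = k_p [V_ov · V_SD − ½ V_SD²] = 3.69 × [2.29 × 1.44 − 0.5 × 1.44²] = 8.34 mA.

Triode; I_D = 8.34 mA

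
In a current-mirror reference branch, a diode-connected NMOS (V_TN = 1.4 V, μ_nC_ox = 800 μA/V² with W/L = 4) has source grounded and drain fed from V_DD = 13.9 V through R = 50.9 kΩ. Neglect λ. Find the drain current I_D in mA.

I_D = 0.238 mA

With gate tied to drain, V_GS = V_DS ≥ V_GS − V_TN, so the device is in saturation.
k_n = μ_nC_ox · (W/L) = 3.2 mA/V².
KCL at the drain: ½ k_n (V_GS − V_TN)² = (V_DD − V_GS)/R.
Let x = V_GS − 1.4. Then 81.4 x² + x − 12.5 = 0, giving x = 0.386 V (positive root), so V_GS = 1.79 V.
I_D = (V_DD − V_GS)/R = (13.9 − 1.79) / 50.9 = 0.238 mA.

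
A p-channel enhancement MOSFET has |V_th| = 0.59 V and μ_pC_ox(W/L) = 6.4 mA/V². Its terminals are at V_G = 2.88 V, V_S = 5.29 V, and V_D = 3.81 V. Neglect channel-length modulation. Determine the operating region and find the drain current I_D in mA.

V_SG = V_S − V_G = 5.29 − 2.88 = 2.41 V; V_SD = V_S − V_D = 5.29 − 3.81 = 1.48 V.
V_ov = V_SG − |V_th| = 2.41 − 0.59 = 1.82 V.
Since V_SD = 1.48 V < V_ov = 1.82 V, the device is in the triode region.
I_D = k_p [V_ov · V_SD − ½ V_SD²] = 6.4 × [1.82 × 1.48 − 0.5 × 1.48²] = 10.2 mA.

Triode; I_D = 10.2 mA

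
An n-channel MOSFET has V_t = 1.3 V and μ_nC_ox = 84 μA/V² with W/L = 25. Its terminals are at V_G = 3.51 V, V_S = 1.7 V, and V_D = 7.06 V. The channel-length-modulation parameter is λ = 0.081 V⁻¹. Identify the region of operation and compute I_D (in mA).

Saturation; I_D = 0.392 mA

V_GS = V_G − V_S = 3.51 − 1.7 = 1.81 V; V_DS = V_D − V_S = 7.06 − 1.7 = 5.36 V.
k_n = μ_nC_ox · (W/L) = 2.1 mA/V².
V_ov = V_GS − V_t = 1.81 − 1.3 = 0.51 V.
Since V_DS = 5.36 V ≥ V_ov = 0.51 V, the device is in saturation.
I_D = ½ k_n V_ov² (1 + λ V_DS) = 0.5 × 2.1 × 0.51² × (1 + 0.081 × 5.36) = 0.392 mA.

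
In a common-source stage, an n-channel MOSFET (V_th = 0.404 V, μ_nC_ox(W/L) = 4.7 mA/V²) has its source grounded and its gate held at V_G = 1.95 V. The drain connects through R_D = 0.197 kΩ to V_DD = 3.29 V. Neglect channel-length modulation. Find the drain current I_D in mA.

V_GS = V_G = 1.95 V, so V_ov = 1.95 − 0.404 = 1.55 V.
Assume saturation: I_D = ½ k_n V_ov² = 0.5 × 4.7 × 1.55² = 5.62 mA, giving V_DS = V_DD − I_D R_D = 3.29 − 5.62 × 0.197 = 2.18 V.
V_DS = 2.18 V ≥ V_ov = 1.55 V, confirming saturation.

I_D = 5.62 mA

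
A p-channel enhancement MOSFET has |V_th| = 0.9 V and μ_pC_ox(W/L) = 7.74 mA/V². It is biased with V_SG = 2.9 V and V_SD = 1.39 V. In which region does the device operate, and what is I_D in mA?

V_ov = V_SG − |V_th| = 2.9 − 0.9 = 2 V.
Since V_SD = 1.39 V < V_ov = 2 V, the device is in the triode region.
I_D = k_p [V_ov · V_SD − ½ V_SD²] = 7.74 × [2 × 1.39 − 0.5 × 1.39²] = 14 mA.

Triode; I_D = 14.0 mA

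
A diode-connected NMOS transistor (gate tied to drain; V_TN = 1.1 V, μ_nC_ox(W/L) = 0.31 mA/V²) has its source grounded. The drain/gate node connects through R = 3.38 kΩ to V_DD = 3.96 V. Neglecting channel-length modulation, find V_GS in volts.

V_GS = 2.67 V

With gate tied to drain, V_GS = V_DS ≥ V_GS − V_TN, so the device is in saturation.
KCL at the drain: ½ k_n (V_GS − V_TN)² = (V_DD − V_GS)/R.
Let x = V_GS − 1.1. Then 0.524 x² + x − 2.86 = 0, giving x = 1.57 V (positive root), so V_GS = 2.67 V.
I_D = (V_DD − V_GS)/R = (3.96 − 2.67) / 3.38 = 0.382 mA.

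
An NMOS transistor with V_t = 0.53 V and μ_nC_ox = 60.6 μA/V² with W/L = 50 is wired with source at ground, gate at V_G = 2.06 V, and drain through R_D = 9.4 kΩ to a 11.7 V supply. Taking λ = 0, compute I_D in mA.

I_D = 1.21 mA

V_GS = V_G = 2.06 V, so V_ov = 2.06 − 0.53 = 1.53 V.
k_n = μ_nC_ox · (W/L) = 3.03 mA/V².
Assume saturation: I_D = ½ k_n V_ov² = 0.5 × 3.03 × 1.53² = 3.55 mA, giving V_DS = V_DD − I_D R_D = 11.7 − 3.55 × 9.4 = -21.6 V.
But -21.6 V < V_ov = 1.53 V, so the device is actually in triode.
In triode I_D = k_n[V_ov V_DS − ½ V_DS²] and I_D = (V_DD − V_DS)/R_D. Equating: 14.2 V_DS² − 44.58 V_DS + 11.7 = 0, giving V_DS = 0.289 V (the root below V_ov).
I_D = (11.7 − 0.289) / 9.4 = 1.21 mA.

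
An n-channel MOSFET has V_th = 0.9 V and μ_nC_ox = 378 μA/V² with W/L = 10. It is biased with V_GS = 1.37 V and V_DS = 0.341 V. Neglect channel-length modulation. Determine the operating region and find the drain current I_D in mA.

Triode; I_D = 0.386 mA

k_n = μ_nC_ox · (W/L) = 3.78 mA/V².
V_ov = V_GS − V_th = 1.37 − 0.9 = 0.47 V.
Since V_DS = 0.341 V < V_ov = 0.47 V, the device is in the triode region.
I_D = k_n [V_ov · V_DS − ½ V_DS²] = 3.78 × [0.47 × 0.341 − 0.5 × 0.341²] = 0.386 mA.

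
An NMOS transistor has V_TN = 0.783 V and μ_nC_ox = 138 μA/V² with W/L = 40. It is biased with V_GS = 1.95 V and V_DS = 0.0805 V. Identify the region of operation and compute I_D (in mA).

Triode; I_D = 0.501 mA

k_n = μ_nC_ox · (W/L) = 5.52 mA/V².
V_ov = V_GS − V_TN = 1.95 − 0.783 = 1.17 V.
Since V_DS = 0.0805 V < V_ov = 1.17 V, the device is in the triode region.
I_D = k_n [V_ov · V_DS − ½ V_DS²] = 5.52 × [1.17 × 0.0805 − 0.5 × 0.0805²] = 0.501 mA.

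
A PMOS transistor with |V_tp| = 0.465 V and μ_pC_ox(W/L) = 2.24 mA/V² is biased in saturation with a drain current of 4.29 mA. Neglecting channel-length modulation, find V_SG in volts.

In saturation I_D = ½ k_p (V_SG − |V_tp|)², so V_SG − |V_tp| = √(2 I_D / k_p) = √(2 × 4.29 / 2.24) = 1.96 V.
V_SG = 0.465 + 1.96 = 2.42 V.

V_SG = 2.42 V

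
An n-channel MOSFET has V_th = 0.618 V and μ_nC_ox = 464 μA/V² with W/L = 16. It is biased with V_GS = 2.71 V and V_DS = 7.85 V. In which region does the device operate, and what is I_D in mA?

k_n = μ_nC_ox · (W/L) = 7.424 mA/V².
V_ov = V_GS − V_th = 2.71 − 0.618 = 2.09 V.
Since V_DS = 7.85 V ≥ V_ov = 2.09 V, the device is in saturation.
I_D = ½ k_n V_ov² = 0.5 × 7.424 × 2.09² = 16.2 mA.

Saturation; I_D = 16.2 mA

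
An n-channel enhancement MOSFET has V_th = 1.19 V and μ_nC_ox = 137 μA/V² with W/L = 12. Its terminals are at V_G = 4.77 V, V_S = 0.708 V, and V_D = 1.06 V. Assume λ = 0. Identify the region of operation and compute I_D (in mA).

Triode; I_D = 1.56 mA

V_GS = V_G − V_S = 4.77 − 0.708 = 4.06 V; V_DS = V_D − V_S = 1.06 − 0.708 = 0.352 V.
k_n = μ_nC_ox · (W/L) = 1.644 mA/V².
V_ov = V_GS − V_th = 4.06 − 1.19 = 2.87 V.
Since V_DS = 0.352 V < V_ov = 2.87 V, the device is in the triode region.
I_D = k_n [V_ov · V_DS − ½ V_DS²] = 1.644 × [2.87 × 0.352 − 0.5 × 0.352²] = 1.56 mA.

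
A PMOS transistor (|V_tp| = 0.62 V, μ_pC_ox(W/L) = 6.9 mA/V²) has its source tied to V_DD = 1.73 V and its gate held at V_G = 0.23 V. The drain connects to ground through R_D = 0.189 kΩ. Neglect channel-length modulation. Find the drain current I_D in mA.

I_D = 2.67 mA

V_SG = V_DD − V_G = 1.73 − 0.23 = 1.5 V, so V_ov = 1.5 − 0.62 = 0.88 V.
Assume saturation: I_D = ½ k_p V_ov² = 0.5 × 6.9 × 0.88² = 2.67 mA, giving V_SD = V_DD − I_D R_D = 1.73 − 2.67 × 0.189 = 1.23 V.
V_SD = 1.23 V ≥ V_ov = 0.88 V, confirming saturation.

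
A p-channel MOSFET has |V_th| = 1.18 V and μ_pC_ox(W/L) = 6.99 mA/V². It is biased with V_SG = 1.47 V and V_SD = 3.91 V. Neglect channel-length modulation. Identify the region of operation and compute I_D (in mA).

Saturation; I_D = 0.294 mA

V_ov = V_SG − |V_th| = 1.47 − 1.18 = 0.29 V.
Since V_SD = 3.91 V ≥ V_ov = 0.29 V, the device is in saturation.
I_D = ½ k_p V_ov² = 0.5 × 6.99 × 0.29² = 0.294 mA.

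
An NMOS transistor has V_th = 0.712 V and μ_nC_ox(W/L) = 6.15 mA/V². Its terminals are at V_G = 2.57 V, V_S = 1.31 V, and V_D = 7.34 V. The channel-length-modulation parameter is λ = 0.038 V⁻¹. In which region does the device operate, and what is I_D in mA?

Saturation; I_D = 1.14 mA

V_GS = V_G − V_S = 2.57 − 1.31 = 1.26 V; V_DS = V_D − V_S = 7.34 − 1.31 = 6.03 V.
V_ov = V_GS − V_th = 1.26 − 0.712 = 0.548 V.
Since V_DS = 6.03 V ≥ V_ov = 0.548 V, the device is in saturation.
I_D = ½ k_n V_ov² (1 + λ V_DS) = 0.5 × 6.15 × 0.548² × (1 + 0.038 × 6.03) = 1.14 mA.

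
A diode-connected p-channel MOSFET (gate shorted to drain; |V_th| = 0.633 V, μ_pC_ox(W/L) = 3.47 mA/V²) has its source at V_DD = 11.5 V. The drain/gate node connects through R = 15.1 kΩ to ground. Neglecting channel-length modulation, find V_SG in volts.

V_SG = 1.26 V

With gate tied to drain, V_SG = V_SD ≥ V_SG − |V_th|, so the device is in saturation.
KCL at the drain: ½ k_p (V_SG − |V_th|)² = (V_DD − V_SG)/R.
Let x = V_SG − 0.633. Then 26.2 x² + x − 10.87 = 0, giving x = 0.625 V (positive root), so V_SG = 1.26 V.
I_D = (V_DD − V_SG)/R = (11.5 − 1.26) / 15.1 = 0.678 mA.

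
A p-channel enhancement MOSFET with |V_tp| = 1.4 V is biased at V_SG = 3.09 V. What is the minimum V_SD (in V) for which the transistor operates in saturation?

V_SD,sat = 1.69 V

The boundary between triode and saturation is V_SD = V_SG − |V_tp| = V_ov.
V_ov = 3.09 − 1.4 = 1.69 V.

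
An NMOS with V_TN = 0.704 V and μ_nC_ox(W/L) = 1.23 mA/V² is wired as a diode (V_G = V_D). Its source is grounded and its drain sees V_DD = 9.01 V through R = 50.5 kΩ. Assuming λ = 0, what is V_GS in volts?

V_GS = 1.21 V

With gate tied to drain, V_GS = V_DS ≥ V_GS − V_TN, so the device is in saturation.
KCL at the drain: ½ k_n (V_GS − V_TN)² = (V_DD − V_GS)/R.
Let x = V_GS − 0.704. Then 31.1 x² + x − 8.306 = 0, giving x = 0.501 V (positive root), so V_GS = 1.21 V.
I_D = (V_DD − V_GS)/R = (9.01 − 1.21) / 50.5 = 0.155 mA.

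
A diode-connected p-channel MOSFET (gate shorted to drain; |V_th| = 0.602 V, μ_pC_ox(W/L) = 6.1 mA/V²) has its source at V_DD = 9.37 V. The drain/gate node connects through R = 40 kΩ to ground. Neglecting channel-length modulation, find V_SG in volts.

V_SG = 0.866 V

With gate tied to drain, V_SG = V_SD ≥ V_SG − |V_th|, so the device is in saturation.
KCL at the drain: ½ k_p (V_SG − |V_th|)² = (V_DD − V_SG)/R.
Let x = V_SG − 0.602. Then 122 x² + x − 8.768 = 0, giving x = 0.264 V (positive root), so V_SG = 0.866 V.
I_D = (V_DD − V_SG)/R = (9.37 − 0.866) / 40 = 0.213 mA.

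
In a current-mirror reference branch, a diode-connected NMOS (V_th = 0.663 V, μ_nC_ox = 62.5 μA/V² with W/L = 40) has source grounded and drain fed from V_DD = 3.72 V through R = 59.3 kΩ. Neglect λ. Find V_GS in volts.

With gate tied to drain, V_GS = V_DS ≥ V_GS − V_th, so the device is in saturation.
k_n = μ_nC_ox · (W/L) = 2.5 mA/V².
KCL at the drain: ½ k_n (V_GS − V_th)² = (V_DD − V_GS)/R.
Let x = V_GS − 0.663. Then 74.1 x² + x − 3.057 = 0, giving x = 0.196 V (positive root), so V_GS = 0.859 V.
I_D = (V_DD − V_GS)/R = (3.72 − 0.859) / 59.3 = 0.0482 mA.

V_GS = 0.859 V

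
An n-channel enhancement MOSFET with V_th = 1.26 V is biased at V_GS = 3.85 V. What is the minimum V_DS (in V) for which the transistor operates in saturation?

The boundary between triode and saturation is V_DS = V_GS − V_th = V_ov.
V_ov = 3.85 − 1.26 = 2.59 V.

V_DS,sat = 2.59 V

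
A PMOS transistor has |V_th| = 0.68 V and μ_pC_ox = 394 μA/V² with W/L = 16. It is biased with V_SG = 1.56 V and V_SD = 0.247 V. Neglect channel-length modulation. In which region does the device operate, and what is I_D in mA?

k_p = μ_pC_ox · (W/L) = 6.304 mA/V².
V_ov = V_SG − |V_th| = 1.56 − 0.68 = 0.88 V.
Since V_SD = 0.247 V < V_ov = 0.88 V, the device is in the triode region.
I_D = k_p [V_ov · V_SD − ½ V_SD²] = 6.304 × [0.88 × 0.247 − 0.5 × 0.247²] = 1.18 mA.

Triode; I_D = 1.18 mA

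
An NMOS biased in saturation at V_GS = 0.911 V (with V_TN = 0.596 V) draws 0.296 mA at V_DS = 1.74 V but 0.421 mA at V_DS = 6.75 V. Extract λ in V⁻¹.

With V_GS fixed, I_D ∝ (1 + λ V_DS) in saturation, so I_D2/I_D1 = (1 + λ V_DS2)/(1 + λ V_DS1).
0.421/0.296 = 1.422 = (1 + 6.75 λ)/(1 + 1.74 λ).
Solving: λ (I_D1 V_DS2 − I_D2 V_DS1) = I_D2 − I_D1, so λ = (0.421 − 0.296) / (0.296 × 6.75 − 0.421 × 1.74) = 0.125 / 1.27 = 0.0988 V⁻¹.

λ = 0.0988 V⁻¹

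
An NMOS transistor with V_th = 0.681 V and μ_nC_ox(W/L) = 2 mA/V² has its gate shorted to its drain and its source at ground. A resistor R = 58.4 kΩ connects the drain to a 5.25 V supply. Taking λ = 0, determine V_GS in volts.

With gate tied to drain, V_GS = V_DS ≥ V_GS − V_th, so the device is in saturation.
KCL at the drain: ½ k_n (V_GS − V_th)² = (V_DD − V_GS)/R.
Let x = V_GS − 0.681. Then 58.4 x² + x − 4.569 = 0, giving x = 0.271 V (positive root), so V_GS = 0.952 V.
I_D = (V_DD − V_GS)/R = (5.25 − 0.952) / 58.4 = 0.0736 mA.

V_GS = 0.952 V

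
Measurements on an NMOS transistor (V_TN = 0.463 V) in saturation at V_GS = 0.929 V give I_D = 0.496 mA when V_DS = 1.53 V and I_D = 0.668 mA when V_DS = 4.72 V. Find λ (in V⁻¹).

λ = 0.130 V⁻¹

With V_GS fixed, I_D ∝ (1 + λ V_DS) in saturation, so I_D2/I_D1 = (1 + λ V_DS2)/(1 + λ V_DS1).
0.668/0.496 = 1.347 = (1 + 4.72 λ)/(1 + 1.53 λ).
Solving: λ (I_D1 V_DS2 − I_D2 V_DS1) = I_D2 − I_D1, so λ = (0.668 − 0.496) / (0.496 × 4.72 − 0.668 × 1.53) = 0.172 / 1.32 = 0.13 V⁻¹.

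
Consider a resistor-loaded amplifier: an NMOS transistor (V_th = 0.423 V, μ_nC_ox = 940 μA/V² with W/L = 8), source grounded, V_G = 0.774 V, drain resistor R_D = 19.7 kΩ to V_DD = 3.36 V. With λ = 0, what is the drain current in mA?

I_D = 0.167 mA

V_GS = V_G = 0.774 V, so V_ov = 0.774 − 0.423 = 0.351 V.
k_n = μ_nC_ox · (W/L) = 7.52 mA/V².
Assume saturation: I_D = ½ k_n V_ov² = 0.5 × 7.52 × 0.351² = 0.463 mA, giving V_DS = V_DD − I_D R_D = 3.36 − 0.463 × 19.7 = -5.77 V.
But -5.77 V < V_ov = 0.351 V, so the device is actually in triode.
In triode I_D = k_n[V_ov V_DS − ½ V_DS²] and I_D = (V_DD − V_DS)/R_D. Equating: 74.1 V_DS² − 53 V_DS + 3.36 = 0, giving V_DS = 0.0703 V (the root below V_ov).
I_D = (3.36 − 0.0703) / 19.7 = 0.167 mA.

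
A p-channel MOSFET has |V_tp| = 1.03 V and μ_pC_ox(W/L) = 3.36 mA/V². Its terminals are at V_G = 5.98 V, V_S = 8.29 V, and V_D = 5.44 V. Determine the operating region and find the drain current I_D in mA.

Saturation; I_D = 2.75 mA

V_SG = V_S − V_G = 8.29 − 5.98 = 2.31 V; V_SD = V_S − V_D = 8.29 − 5.44 = 2.85 V.
V_ov = V_SG − |V_tp| = 2.31 − 1.03 = 1.28 V.
Since V_SD = 2.85 V ≥ V_ov = 1.28 V, the device is in saturation.
I_D = ½ k_p V_ov² = 0.5 × 3.36 × 1.28² = 2.75 mA.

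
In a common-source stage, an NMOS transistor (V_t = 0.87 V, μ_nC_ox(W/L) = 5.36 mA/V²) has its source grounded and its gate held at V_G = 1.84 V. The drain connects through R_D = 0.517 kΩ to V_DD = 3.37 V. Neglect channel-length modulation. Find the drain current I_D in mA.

I_D = 2.52 mA

V_GS = V_G = 1.84 V, so V_ov = 1.84 − 0.87 = 0.97 V.
Assume saturation: I_D = ½ k_n V_ov² = 0.5 × 5.36 × 0.97² = 2.52 mA, giving V_DS = V_DD − I_D R_D = 3.37 − 2.52 × 0.517 = 2.07 V.
V_DS = 2.07 V ≥ V_ov = 0.97 V, confirming saturation.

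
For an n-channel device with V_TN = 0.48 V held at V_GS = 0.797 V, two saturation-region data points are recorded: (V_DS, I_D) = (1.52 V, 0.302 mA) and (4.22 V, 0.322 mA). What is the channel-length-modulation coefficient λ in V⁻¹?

With V_GS fixed, I_D ∝ (1 + λ V_DS) in saturation, so I_D2/I_D1 = (1 + λ V_DS2)/(1 + λ V_DS1).
0.322/0.302 = 1.066 = (1 + 4.22 λ)/(1 + 1.52 λ).
Solving: λ (I_D1 V_DS2 − I_D2 V_DS1) = I_D2 − I_D1, so λ = (0.322 − 0.302) / (0.302 × 4.22 − 0.322 × 1.52) = 0.02 / 0.785 = 0.0255 V⁻¹.

λ = 0.0255 V⁻¹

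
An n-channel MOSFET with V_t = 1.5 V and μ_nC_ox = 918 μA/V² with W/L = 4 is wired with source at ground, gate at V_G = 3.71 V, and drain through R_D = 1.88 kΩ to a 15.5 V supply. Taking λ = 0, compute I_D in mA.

I_D = 7.54 mA

V_GS = V_G = 3.71 V, so V_ov = 3.71 − 1.5 = 2.21 V.
k_n = μ_nC_ox · (W/L) = 3.672 mA/V².
Assume saturation: I_D = ½ k_n V_ov² = 0.5 × 3.672 × 2.21² = 8.97 mA, giving V_DS = V_DD − I_D R_D = 15.5 − 8.97 × 1.88 = -1.36 V.
But -1.36 V < V_ov = 2.21 V, so the device is actually in triode.
In triode I_D = k_n[V_ov V_DS − ½ V_DS²] and I_D = (V_DD − V_DS)/R_D. Equating: 3.45 V_DS² − 16.26 V_DS + 15.5 = 0, giving V_DS = 1.33 V (the root below V_ov).
I_D = (15.5 − 1.33) / 1.88 = 7.54 mA.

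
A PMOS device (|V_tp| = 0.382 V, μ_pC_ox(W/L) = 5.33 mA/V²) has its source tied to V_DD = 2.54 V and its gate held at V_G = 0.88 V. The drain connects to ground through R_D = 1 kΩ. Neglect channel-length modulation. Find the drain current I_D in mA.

I_D = 2.17 mA

V_SG = V_DD − V_G = 2.54 − 0.88 = 1.66 V, so V_ov = 1.66 − 0.382 = 1.28 V.
Assume saturation: I_D = ½ k_p V_ov² = 0.5 × 5.33 × 1.28² = 4.35 mA, giving V_SD = V_DD − I_D R_D = 2.54 − 4.35 × 1 = -1.81 V.
But -1.81 V < V_ov = 1.28 V, so the device is actually in triode.
In triode I_D = k_p[V_ov V_SD − ½ V_SD²] and I_D = (V_DD − V_SD)/R_D. Equating: 2.67 V_SD² − 7.812 V_SD + 2.54 = 0, giving V_SD = 0.372 V (the root below V_ov).
I_D = (2.54 − 0.372) / 1 = 2.17 mA.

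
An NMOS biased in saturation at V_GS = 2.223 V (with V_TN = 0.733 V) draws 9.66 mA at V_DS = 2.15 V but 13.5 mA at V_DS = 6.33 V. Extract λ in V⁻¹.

With V_GS fixed, I_D ∝ (1 + λ V_DS) in saturation, so I_D2/I_D1 = (1 + λ V_DS2)/(1 + λ V_DS1).
13.5/9.66 = 1.398 = (1 + 6.33 λ)/(1 + 2.15 λ).
Solving: λ (I_D1 V_DS2 − I_D2 V_DS1) = I_D2 − I_D1, so λ = (13.5 − 9.66) / (9.66 × 6.33 − 13.5 × 2.15) = 3.84 / 32.1 = 0.12 V⁻¹.

λ = 0.120 V⁻¹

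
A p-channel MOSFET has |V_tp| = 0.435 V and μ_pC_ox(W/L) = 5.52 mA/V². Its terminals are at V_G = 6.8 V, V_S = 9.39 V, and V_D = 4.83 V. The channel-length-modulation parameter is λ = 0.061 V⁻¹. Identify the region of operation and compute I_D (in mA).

V_SG = V_S − V_G = 9.39 − 6.8 = 2.59 V; V_SD = V_S − V_D = 9.39 − 4.83 = 4.56 V.
V_ov = V_SG − |V_tp| = 2.59 − 0.435 = 2.16 V.
Since V_SD = 4.56 V ≥ V_ov = 2.16 V, the device is in saturation.
I_D = ½ k_p V_ov² (1 + λ V_SD) = 0.5 × 5.52 × 2.16² × (1 + 0.061 × 4.56) = 16.4 mA.

Saturation; I_D = 16.4 mA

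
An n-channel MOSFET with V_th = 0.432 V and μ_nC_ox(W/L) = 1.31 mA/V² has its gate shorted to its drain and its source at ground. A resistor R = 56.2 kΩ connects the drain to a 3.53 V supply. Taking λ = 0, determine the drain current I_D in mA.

With gate tied to drain, V_GS = V_DS ≥ V_GS − V_th, so the device is in saturation.
KCL at the drain: ½ k_n (V_GS − V_th)² = (V_DD − V_GS)/R.
Let x = V_GS − 0.432. Then 36.8 x² + x − 3.098 = 0, giving x = 0.277 V (positive root), so V_GS = 0.709 V.
I_D = (V_DD − V_GS)/R = (3.53 − 0.709) / 56.2 = 0.0502 mA.

I_D = 0.0502 mA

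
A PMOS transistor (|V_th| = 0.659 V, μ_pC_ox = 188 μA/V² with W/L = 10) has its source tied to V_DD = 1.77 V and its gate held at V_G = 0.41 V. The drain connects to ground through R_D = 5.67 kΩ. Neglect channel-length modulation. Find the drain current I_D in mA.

V_SG = V_DD − V_G = 1.77 − 0.41 = 1.36 V, so V_ov = 1.36 − 0.659 = 0.701 V.
k_p = μ_pC_ox · (W/L) = 1.88 mA/V².
Assume saturation: I_D = ½ k_p V_ov² = 0.5 × 1.88 × 0.701² = 0.462 mA, giving V_SD = V_DD − I_D R_D = 1.77 − 0.462 × 5.67 = -0.849 V.
But -0.849 V < V_ov = 0.701 V, so the device is actually in triode.
In triode I_D = k_p[V_ov V_SD − ½ V_SD²] and I_D = (V_DD − V_SD)/R_D. Equating: 5.33 V_SD² − 8.472 V_SD + 1.77 = 0, giving V_SD = 0.247 V (the root below V_ov).
I_D = (1.77 − 0.247) / 5.67 = 0.269 mA.

I_D = 0.269 mA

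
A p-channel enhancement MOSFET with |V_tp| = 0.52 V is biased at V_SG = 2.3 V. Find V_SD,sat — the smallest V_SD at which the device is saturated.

V_SD,sat = 1.78 V

The boundary between triode and saturation is V_SD = V_SG − |V_tp| = V_ov.
V_ov = 2.3 − 0.52 = 1.78 V.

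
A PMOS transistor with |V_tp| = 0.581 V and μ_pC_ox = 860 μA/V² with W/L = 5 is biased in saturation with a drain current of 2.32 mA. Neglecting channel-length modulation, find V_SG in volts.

k_p = μ_pC_ox · (W/L) = 4.3 mA/V².
In saturation I_D = ½ k_p (V_SG − |V_tp|)², so V_SG − |V_tp| = √(2 I_D / k_p) = √(2 × 2.32 / 4.3) = 1.04 V.
V_SG = 0.581 + 1.04 = 1.62 V.

V_SG = 1.62 V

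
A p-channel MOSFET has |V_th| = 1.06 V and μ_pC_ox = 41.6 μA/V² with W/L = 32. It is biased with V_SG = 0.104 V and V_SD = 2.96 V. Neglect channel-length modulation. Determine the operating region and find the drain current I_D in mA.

V_SG = 0.104 V < |V_th| = 1.06 V, so the transistor is in cutoff.

Cutoff; I_D = 0 mA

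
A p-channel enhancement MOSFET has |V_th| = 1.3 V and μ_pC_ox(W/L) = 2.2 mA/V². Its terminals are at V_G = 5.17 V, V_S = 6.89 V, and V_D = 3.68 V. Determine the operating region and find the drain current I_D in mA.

Saturation; I_D = 0.194 mA

V_SG = V_S − V_G = 6.89 − 5.17 = 1.72 V; V_SD = V_S − V_D = 6.89 − 3.68 = 3.21 V.
V_ov = V_SG − |V_th| = 1.72 − 1.3 = 0.42 V.
Since V_SD = 3.21 V ≥ V_ov = 0.42 V, the device is in saturation.
I_D = ½ k_p V_ov² = 0.5 × 2.2 × 0.42² = 0.194 mA.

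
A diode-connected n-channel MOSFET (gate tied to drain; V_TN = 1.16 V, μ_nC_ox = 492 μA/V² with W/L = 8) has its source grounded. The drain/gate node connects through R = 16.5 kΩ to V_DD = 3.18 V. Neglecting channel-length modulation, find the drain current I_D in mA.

I_D = 0.108 mA

With gate tied to drain, V_GS = V_DS ≥ V_GS − V_TN, so the device is in saturation.
k_n = μ_nC_ox · (W/L) = 3.936 mA/V².
KCL at the drain: ½ k_n (V_GS − V_TN)² = (V_DD − V_GS)/R.
Let x = V_GS − 1.16. Then 32.5 x² + x − 2.02 = 0, giving x = 0.234 V (positive root), so V_GS = 1.39 V.
I_D = (V_DD − V_GS)/R = (3.18 − 1.39) / 16.5 = 0.108 mA.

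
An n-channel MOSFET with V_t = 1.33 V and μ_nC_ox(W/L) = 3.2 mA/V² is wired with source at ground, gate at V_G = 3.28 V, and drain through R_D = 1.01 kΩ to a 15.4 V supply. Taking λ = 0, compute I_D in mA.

I_D = 6.08 mA

V_GS = V_G = 3.28 V, so V_ov = 3.28 − 1.33 = 1.95 V.
Assume saturation: I_D = ½ k_n V_ov² = 0.5 × 3.2 × 1.95² = 6.08 mA, giving V_DS = V_DD − I_D R_D = 15.4 − 6.08 × 1.01 = 9.26 V.
V_DS = 9.26 V ≥ V_ov = 1.95 V, confirming saturation.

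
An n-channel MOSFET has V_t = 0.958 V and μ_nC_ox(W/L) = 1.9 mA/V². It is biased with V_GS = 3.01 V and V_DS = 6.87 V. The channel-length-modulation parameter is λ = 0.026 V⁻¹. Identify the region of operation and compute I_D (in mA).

Saturation; I_D = 4.71 mA

V_ov = V_GS − V_t = 3.01 − 0.958 = 2.05 V.
Since V_DS = 6.87 V ≥ V_ov = 2.05 V, the device is in saturation.
I_D = ½ k_n V_ov² (1 + λ V_DS) = 0.5 × 1.9 × 2.05² × (1 + 0.026 × 6.87) = 4.71 mA.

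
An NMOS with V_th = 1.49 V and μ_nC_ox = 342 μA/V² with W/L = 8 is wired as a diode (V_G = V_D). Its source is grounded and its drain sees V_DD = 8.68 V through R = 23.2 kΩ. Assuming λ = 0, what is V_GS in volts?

V_GS = 1.95 V

With gate tied to drain, V_GS = V_DS ≥ V_GS − V_th, so the device is in saturation.
k_n = μ_nC_ox · (W/L) = 2.736 mA/V².
KCL at the drain: ½ k_n (V_GS − V_th)² = (V_DD − V_GS)/R.
Let x = V_GS − 1.49. Then 31.7 x² + x − 7.19 = 0, giving x = 0.46 V (positive root), so V_GS = 1.95 V.
I_D = (V_DD − V_GS)/R = (8.68 − 1.95) / 23.2 = 0.29 mA.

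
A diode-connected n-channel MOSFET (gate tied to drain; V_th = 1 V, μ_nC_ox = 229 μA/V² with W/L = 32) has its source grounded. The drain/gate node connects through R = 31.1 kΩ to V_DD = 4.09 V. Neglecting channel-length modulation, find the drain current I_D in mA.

I_D = 0.0942 mA

With gate tied to drain, V_GS = V_DS ≥ V_GS − V_th, so the device is in saturation.
k_n = μ_nC_ox · (W/L) = 7.328 mA/V².
KCL at the drain: ½ k_n (V_GS − V_th)² = (V_DD − V_GS)/R.
Let x = V_GS − 1. Then 114 x² + x − 3.09 = 0, giving x = 0.16 V (positive root), so V_GS = 1.16 V.
I_D = (V_DD − V_GS)/R = (4.09 − 1.16) / 31.1 = 0.0942 mA.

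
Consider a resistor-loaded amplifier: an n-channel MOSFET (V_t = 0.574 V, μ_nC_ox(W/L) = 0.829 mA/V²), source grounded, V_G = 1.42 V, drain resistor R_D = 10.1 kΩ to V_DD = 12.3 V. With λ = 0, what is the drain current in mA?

V_GS = V_G = 1.42 V, so V_ov = 1.42 − 0.574 = 0.846 V.
Assume saturation: I_D = ½ k_n V_ov² = 0.5 × 0.829 × 0.846² = 0.297 mA, giving V_DS = V_DD − I_D R_D = 12.3 − 0.297 × 10.1 = 9.3 V.
V_DS = 9.3 V ≥ V_ov = 0.846 V, confirming saturation.

I_D = 0.297 mA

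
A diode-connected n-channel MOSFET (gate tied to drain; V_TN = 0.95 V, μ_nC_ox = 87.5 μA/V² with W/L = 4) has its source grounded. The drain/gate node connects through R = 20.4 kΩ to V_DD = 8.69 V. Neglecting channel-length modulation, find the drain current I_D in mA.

With gate tied to drain, V_GS = V_DS ≥ V_GS − V_TN, so the device is in saturation.
k_n = μ_nC_ox · (W/L) = 0.35 mA/V².
KCL at the drain: ½ k_n (V_GS − V_TN)² = (V_DD − V_GS)/R.
Let x = V_GS − 0.95. Then 3.57 x² + x − 7.74 = 0, giving x = 1.34 V (positive root), so V_GS = 2.29 V.
I_D = (V_DD − V_GS)/R = (8.69 − 2.29) / 20.4 = 0.314 mA.

I_D = 0.314 mA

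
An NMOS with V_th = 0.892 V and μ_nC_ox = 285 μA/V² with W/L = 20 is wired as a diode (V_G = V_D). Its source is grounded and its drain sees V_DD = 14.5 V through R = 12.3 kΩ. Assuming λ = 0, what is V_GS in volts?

V_GS = 1.50 V

With gate tied to drain, V_GS = V_DS ≥ V_GS − V_th, so the device is in saturation.
k_n = μ_nC_ox · (W/L) = 5.7 mA/V².
KCL at the drain: ½ k_n (V_GS − V_th)² = (V_DD − V_GS)/R.
Let x = V_GS − 0.892. Then 35.1 x² + x − 13.61 = 0, giving x = 0.609 V (positive root), so V_GS = 1.5 V.
I_D = (V_DD − V_GS)/R = (14.5 − 1.5) / 12.3 = 1.06 mA.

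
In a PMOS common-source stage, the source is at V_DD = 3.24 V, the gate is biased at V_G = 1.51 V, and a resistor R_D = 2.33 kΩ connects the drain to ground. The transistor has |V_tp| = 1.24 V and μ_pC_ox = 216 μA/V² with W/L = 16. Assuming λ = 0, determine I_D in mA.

I_D = 0.415 mA

V_SG = V_DD − V_G = 3.24 − 1.51 = 1.73 V, so V_ov = 1.73 − 1.24 = 0.49 V.
k_p = μ_pC_ox · (W/L) = 3.456 mA/V².
Assume saturation: I_D = ½ k_p V_ov² = 0.5 × 3.456 × 0.49² = 0.415 mA, giving V_SD = V_DD − I_D R_D = 3.24 − 0.415 × 2.33 = 2.27 V.
V_SD = 2.27 V ≥ V_ov = 0.49 V, confirming saturation.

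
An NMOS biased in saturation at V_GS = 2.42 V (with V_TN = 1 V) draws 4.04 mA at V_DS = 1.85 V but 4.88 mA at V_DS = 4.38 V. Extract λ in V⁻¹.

With V_GS fixed, I_D ∝ (1 + λ V_DS) in saturation, so I_D2/I_D1 = (1 + λ V_DS2)/(1 + λ V_DS1).
4.88/4.04 = 1.208 = (1 + 4.38 λ)/(1 + 1.85 λ).
Solving: λ (I_D1 V_DS2 − I_D2 V_DS1) = I_D2 − I_D1, so λ = (4.88 − 4.04) / (4.04 × 4.38 − 4.88 × 1.85) = 0.84 / 8.67 = 0.0969 V⁻¹.

λ = 0.0969 V⁻¹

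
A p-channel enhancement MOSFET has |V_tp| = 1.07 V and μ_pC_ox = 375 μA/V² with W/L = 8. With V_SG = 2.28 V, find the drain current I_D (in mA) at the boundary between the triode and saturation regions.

At the boundary V_SD = V_ov = V_SG − |V_tp| = 2.28 − 1.07 = 1.21 V.
k_p = μ_pC_ox · (W/L) = 3 mA/V².
I_D = ½ k_p V_ov² = 0.5 × 3 × 1.21² = 2.2 mA.

I_D = 2.20 mA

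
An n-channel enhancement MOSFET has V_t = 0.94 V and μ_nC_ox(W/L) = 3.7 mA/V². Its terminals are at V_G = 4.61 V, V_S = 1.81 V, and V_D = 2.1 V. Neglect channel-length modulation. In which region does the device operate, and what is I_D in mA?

Triode; I_D = 1.84 mA

V_GS = V_G − V_S = 4.61 − 1.81 = 2.8 V; V_DS = V_D − V_S = 2.1 − 1.81 = 0.29 V.
V_ov = V_GS − V_t = 2.8 − 0.94 = 1.86 V.
Since V_DS = 0.29 V < V_ov = 1.86 V, the device is in the triode region.
I_D = k_n [V_ov · V_DS − ½ V_DS²] = 3.7 × [1.86 × 0.29 − 0.5 × 0.29²] = 1.84 mA.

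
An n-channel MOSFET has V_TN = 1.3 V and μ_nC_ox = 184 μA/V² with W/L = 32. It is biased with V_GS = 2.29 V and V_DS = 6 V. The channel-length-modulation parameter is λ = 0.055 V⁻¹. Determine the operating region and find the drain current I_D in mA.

k_n = μ_nC_ox · (W/L) = 5.888 mA/V².
V_ov = V_GS − V_TN = 2.29 − 1.3 = 0.99 V.
Since V_DS = 6 V ≥ V_ov = 0.99 V, the device is in saturation.
I_D = ½ k_n V_ov² (1 + λ V_DS) = 0.5 × 5.888 × 0.99² × (1 + 0.055 × 6) = 3.84 mA.

Saturation; I_D = 3.84 mA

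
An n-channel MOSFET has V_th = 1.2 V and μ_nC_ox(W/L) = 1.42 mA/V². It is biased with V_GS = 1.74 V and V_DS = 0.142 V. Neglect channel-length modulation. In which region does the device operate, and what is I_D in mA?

V_ov = V_GS − V_th = 1.74 − 1.2 = 0.54 V.
Since V_DS = 0.142 V < V_ov = 0.54 V, the device is in the triode region.
I_D = k_n [V_ov · V_DS − ½ V_DS²] = 1.42 × [0.54 × 0.142 − 0.5 × 0.142²] = 0.0946 mA.

Triode; I_D = 0.0946 mA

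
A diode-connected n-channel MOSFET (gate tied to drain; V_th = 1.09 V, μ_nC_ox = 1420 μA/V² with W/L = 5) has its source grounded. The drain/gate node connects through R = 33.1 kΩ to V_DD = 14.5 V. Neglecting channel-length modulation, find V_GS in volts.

With gate tied to drain, V_GS = V_DS ≥ V_GS − V_th, so the device is in saturation.
k_n = μ_nC_ox · (W/L) = 7.1 mA/V².
KCL at the drain: ½ k_n (V_GS − V_th)² = (V_DD − V_GS)/R.
Let x = V_GS − 1.09. Then 118 x² + x − 13.41 = 0, giving x = 0.334 V (positive root), so V_GS = 1.42 V.
I_D = (V_DD − V_GS)/R = (14.5 − 1.42) / 33.1 = 0.395 mA.

V_GS = 1.42 V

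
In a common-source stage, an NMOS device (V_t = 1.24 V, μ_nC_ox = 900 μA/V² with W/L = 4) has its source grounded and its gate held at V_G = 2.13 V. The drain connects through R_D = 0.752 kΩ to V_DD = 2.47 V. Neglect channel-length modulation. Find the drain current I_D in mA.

V_GS = V_G = 2.13 V, so V_ov = 2.13 − 1.24 = 0.89 V.
k_n = μ_nC_ox · (W/L) = 3.6 mA/V².
Assume saturation: I_D = ½ k_n V_ov² = 0.5 × 3.6 × 0.89² = 1.43 mA, giving V_DS = V_DD − I_D R_D = 2.47 − 1.43 × 0.752 = 1.4 V.
V_DS = 1.4 V ≥ V_ov = 0.89 V, confirming saturation.

I_D = 1.43 mA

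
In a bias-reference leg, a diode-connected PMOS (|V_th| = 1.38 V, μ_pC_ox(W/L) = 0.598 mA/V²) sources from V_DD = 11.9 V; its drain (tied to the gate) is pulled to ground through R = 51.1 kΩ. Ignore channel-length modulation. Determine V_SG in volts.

With gate tied to drain, V_SG = V_SD ≥ V_SG − |V_th|, so the device is in saturation.
KCL at the drain: ½ k_p (V_SG − |V_th|)² = (V_DD − V_SG)/R.
Let x = V_SG − 1.38. Then 15.3 x² + x − 10.52 = 0, giving x = 0.798 V (positive root), so V_SG = 2.18 V.
I_D = (V_DD − V_SG)/R = (11.9 − 2.18) / 51.1 = 0.19 mA.

V_SG = 2.18 V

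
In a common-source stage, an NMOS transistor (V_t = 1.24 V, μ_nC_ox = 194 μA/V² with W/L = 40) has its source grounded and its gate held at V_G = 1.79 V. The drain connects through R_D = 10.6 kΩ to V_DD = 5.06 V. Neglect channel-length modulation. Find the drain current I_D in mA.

I_D = 0.466 mA

V_GS = V_G = 1.79 V, so V_ov = 1.79 − 1.24 = 0.55 V.
k_n = μ_nC_ox · (W/L) = 7.76 mA/V².
Assume saturation: I_D = ½ k_n V_ov² = 0.5 × 7.76 × 0.55² = 1.17 mA, giving V_DS = V_DD − I_D R_D = 5.06 − 1.17 × 10.6 = -7.38 V.
But -7.38 V < V_ov = 0.55 V, so the device is actually in triode.
In triode I_D = k_n[V_ov V_DS − ½ V_DS²] and I_D = (V_DD − V_DS)/R_D. Equating: 41.1 V_DS² − 46.24 V_DS + 5.06 = 0, giving V_DS = 0.123 V (the root below V_ov).
I_D = (5.06 − 0.123) / 10.6 = 0.466 mA.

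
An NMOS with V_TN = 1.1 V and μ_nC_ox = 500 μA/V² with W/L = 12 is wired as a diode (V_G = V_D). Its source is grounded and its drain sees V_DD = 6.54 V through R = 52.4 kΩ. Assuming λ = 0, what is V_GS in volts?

V_GS = 1.28 V

With gate tied to drain, V_GS = V_DS ≥ V_GS − V_TN, so the device is in saturation.
k_n = μ_nC_ox · (W/L) = 6 mA/V².
KCL at the drain: ½ k_n (V_GS − V_TN)² = (V_DD − V_GS)/R.
Let x = V_GS − 1.1. Then 157 x² + x − 5.44 = 0, giving x = 0.183 V (positive root), so V_GS = 1.28 V.
I_D = (V_DD − V_GS)/R = (6.54 − 1.28) / 52.4 = 0.1 mA.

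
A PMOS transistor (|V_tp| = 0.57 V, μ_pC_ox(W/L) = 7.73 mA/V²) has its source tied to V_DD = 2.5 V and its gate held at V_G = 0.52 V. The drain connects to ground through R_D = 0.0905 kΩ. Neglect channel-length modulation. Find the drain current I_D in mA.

I_D = 7.68 mA

V_SG = V_DD − V_G = 2.5 − 0.52 = 1.98 V, so V_ov = 1.98 − 0.57 = 1.41 V.
Assume saturation: I_D = ½ k_p V_ov² = 0.5 × 7.73 × 1.41² = 7.68 mA, giving V_SD = V_DD − I_D R_D = 2.5 − 7.68 × 0.0905 = 1.8 V.
V_SD = 1.8 V ≥ V_ov = 1.41 V, confirming saturation.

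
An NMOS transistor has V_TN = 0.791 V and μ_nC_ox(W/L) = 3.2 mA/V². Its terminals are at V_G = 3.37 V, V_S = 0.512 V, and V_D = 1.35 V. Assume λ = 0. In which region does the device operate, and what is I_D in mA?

V_GS = V_G − V_S = 3.37 − 0.512 = 2.86 V; V_DS = V_D − V_S = 1.35 − 0.512 = 0.838 V.
V_ov = V_GS − V_TN = 2.86 − 0.791 = 2.07 V.
Since V_DS = 0.838 V < V_ov = 2.07 V, the device is in the triode region.
I_D = k_n [V_ov · V_DS − ½ V_DS²] = 3.2 × [2.07 × 0.838 − 0.5 × 0.838²] = 4.42 mA.

Triode; I_D = 4.42 mA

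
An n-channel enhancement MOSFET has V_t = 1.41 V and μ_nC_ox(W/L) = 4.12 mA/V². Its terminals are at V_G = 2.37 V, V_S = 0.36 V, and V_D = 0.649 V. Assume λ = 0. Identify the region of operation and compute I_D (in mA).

Triode; I_D = 0.542 mA

V_GS = V_G − V_S = 2.37 − 0.36 = 2.01 V; V_DS = V_D − V_S = 0.649 − 0.36 = 0.289 V.
V_ov = V_GS − V_t = 2.01 − 1.41 = 0.6 V.
Since V_DS = 0.289 V < V_ov = 0.6 V, the device is in the triode region.
I_D = k_n [V_ov · V_DS − ½ V_DS²] = 4.12 × [0.6 × 0.289 − 0.5 × 0.289²] = 0.542 mA.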